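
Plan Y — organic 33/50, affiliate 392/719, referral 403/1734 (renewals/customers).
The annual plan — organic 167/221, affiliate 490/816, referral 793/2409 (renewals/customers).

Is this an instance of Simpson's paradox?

No

Organic: Plan Y 33/50 = 66.0%, the annual plan 167/221 = 75.6% → the annual plan
Affiliate: Plan Y 392/719 = 54.5%, the annual plan 490/816 = 60.0% → the annual plan
Referral: Plan Y 403/1734 = 23.2%, the annual plan 793/2409 = 32.9% → the annual plan
Overall: Plan Y 828/2503 = 33.1%, the annual plan 1450/3446 = 42.1% → the annual plan
The annual plan wins overall and in every signup group — no reversal.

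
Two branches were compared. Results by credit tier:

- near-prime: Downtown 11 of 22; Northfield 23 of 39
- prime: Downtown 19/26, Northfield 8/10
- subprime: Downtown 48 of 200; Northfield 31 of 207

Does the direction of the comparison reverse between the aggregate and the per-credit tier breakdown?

Near-prime: Downtown 11/22 = 50.0%, Northfield 23/39 = 59.0% → Northfield
Prime: Downtown 19/26 = 73.1%, Northfield 8/10 = 80.0% → Northfield
Subprime: Downtown 48/200 = 24.0%, Northfield 31/207 = 15.0% → Downtown
Overall: Downtown 78/248 = 31.5%, Northfield 62/256 = 24.2% → Downtown
Neither sweeps: Downtown wins 1 of 3 groups, Northfield wins 2. Downtown wins overall but not every group — no Simpson reversal.

No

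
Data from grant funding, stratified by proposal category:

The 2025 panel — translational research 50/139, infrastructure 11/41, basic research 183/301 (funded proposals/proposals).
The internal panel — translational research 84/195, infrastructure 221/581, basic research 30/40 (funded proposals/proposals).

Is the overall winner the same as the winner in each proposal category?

No

Translational research: the 2025 panel 50/139 = 36.0%, the internal panel 84/195 = 43.1% → the internal panel
Infrastructure: the 2025 panel 11/41 = 26.8%, the internal panel 221/581 = 38.0% → the internal panel
Basic research: the 2025 panel 183/301 = 60.8%, the internal panel 30/40 = 75.0% → the internal panel
Overall: the 2025 panel 244/481 = 50.7%, the internal panel 335/816 = 41.1% → the 2025 panel
The internal panel wins each proposal group but the 2025 panel wins overall — the comparison reverses. The internal panel's proposals skew toward infrastructure, which has a lower base rate.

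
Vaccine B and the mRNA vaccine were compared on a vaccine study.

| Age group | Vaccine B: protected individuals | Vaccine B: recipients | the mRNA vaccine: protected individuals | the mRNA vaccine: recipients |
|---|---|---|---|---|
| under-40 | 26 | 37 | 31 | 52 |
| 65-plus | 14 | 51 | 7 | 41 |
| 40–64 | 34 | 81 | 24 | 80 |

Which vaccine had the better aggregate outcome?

Vaccine B

Under-40: Vaccine B 26/37 = 70.3%, the mRNA vaccine 31/52 = 59.6% → Vaccine B
65-plus: Vaccine B 14/51 = 27.5%, the mRNA vaccine 7/41 = 17.1% → Vaccine B
40–64: Vaccine B 34/81 = 42.0%, the mRNA vaccine 24/80 = 30.0% → Vaccine B
Overall: Vaccine B 74/169 = 43.8%, the mRNA vaccine 62/173 = 35.8% → Vaccine B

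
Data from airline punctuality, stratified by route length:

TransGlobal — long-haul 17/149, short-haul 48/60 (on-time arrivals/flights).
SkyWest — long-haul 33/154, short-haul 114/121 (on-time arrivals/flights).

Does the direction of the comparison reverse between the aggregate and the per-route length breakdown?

No

Long-haul: TransGlobal 17/149 = 11.4%, SkyWest 33/154 = 21.4% → SkyWest
Short-haul: TransGlobal 48/60 = 80.0%, SkyWest 114/121 = 94.2% → SkyWest
Overall: TransGlobal 65/209 = 31.1%, SkyWest 147/275 = 53.5% → SkyWest
SkyWest wins overall and in every route group — no reversal.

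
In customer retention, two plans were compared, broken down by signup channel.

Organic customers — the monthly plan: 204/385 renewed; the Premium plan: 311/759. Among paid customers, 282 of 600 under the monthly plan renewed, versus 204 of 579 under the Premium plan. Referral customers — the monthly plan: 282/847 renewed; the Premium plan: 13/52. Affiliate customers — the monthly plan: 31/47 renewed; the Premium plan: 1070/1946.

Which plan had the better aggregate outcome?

the Premium plan

Organic: the monthly plan 204/385 = 53.0%, the Premium plan 311/759 = 41.0% → the monthly plan
Paid: the monthly plan 282/600 = 47.0%, the Premium plan 204/579 = 35.2% → the monthly plan
Referral: the monthly plan 282/847 = 33.3%, the Premium plan 13/52 = 25.0% → the monthly plan
Affiliate: the monthly plan 31/47 = 66.0%, the Premium plan 1070/1946 = 55.0% → the monthly plan
Overall: the monthly plan 799/1879 = 42.5%, the Premium plan 1598/3336 = 47.9% → the Premium plan
(The monthly plan wins every signup group but the Premium plan wins overall — the monthly plan's customers skew toward the low-rate referral group.)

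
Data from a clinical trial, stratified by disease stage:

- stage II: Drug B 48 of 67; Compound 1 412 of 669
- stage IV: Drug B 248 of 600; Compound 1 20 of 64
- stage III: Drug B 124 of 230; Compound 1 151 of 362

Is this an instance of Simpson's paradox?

Stage II: Drug B 48/67 = 71.6%, Compound 1 412/669 = 61.6% → Drug B
Stage IV: Drug B 248/600 = 41.3%, Compound 1 20/64 = 31.2% → Drug B
Stage III: Drug B 124/230 = 53.9%, Compound 1 151/362 = 41.7% → Drug B
Overall: Drug B 420/897 = 46.8%, Compound 1 583/1095 = 53.2% → Compound 1
Drug B wins each disease group but Compound 1 wins overall — the comparison reverses. Drug B's patients skew toward stage IV, which has a lower base rate.

Yes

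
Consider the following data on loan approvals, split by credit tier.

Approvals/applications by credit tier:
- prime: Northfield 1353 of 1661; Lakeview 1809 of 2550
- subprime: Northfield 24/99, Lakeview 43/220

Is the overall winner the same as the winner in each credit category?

Yes

Prime: Northfield 1353/1661 = 81.5%, Lakeview 1809/2550 = 70.9% → Northfield
Subprime: Northfield 24/99 = 24.2%, Lakeview 43/220 = 19.5% → Northfield
Overall: Northfield 1377/1760 = 78.2%, Lakeview 1852/2770 = 66.9% → Northfield
Northfield wins overall and in every credit group — no reversal.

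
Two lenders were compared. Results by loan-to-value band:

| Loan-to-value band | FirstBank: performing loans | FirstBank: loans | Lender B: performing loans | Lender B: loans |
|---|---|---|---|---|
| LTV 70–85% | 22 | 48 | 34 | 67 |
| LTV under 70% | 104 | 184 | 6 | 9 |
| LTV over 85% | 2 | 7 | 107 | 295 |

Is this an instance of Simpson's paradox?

LTV 70–85%: FirstBank 22/48 = 45.8%, Lender B 34/67 = 50.7% → Lender B
LTV under 70%: FirstBank 104/184 = 56.5%, Lender B 6/9 = 66.7% → Lender B
LTV over 85%: FirstBank 2/7 = 28.6%, Lender B 107/295 = 36.3% → Lender B
Overall: FirstBank 128/239 = 53.6%, Lender B 147/371 = 39.6% → FirstBank
Lender B wins each loan-to-value group but FirstBank wins overall — the comparison reverses. Lender B's loans skew toward LTV over 85%, which has a lower base rate.

Yes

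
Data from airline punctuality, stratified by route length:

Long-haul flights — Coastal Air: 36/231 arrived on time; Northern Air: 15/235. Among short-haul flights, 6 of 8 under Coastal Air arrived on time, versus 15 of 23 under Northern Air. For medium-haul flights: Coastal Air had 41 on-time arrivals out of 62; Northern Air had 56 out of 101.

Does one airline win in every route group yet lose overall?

Long-haul: Coastal Air 36/231 = 15.6%, Northern Air 15/235 = 6.4% → Coastal Air
Short-haul: Coastal Air 6/8 = 75.0%, Northern Air 15/23 = 65.2% → Coastal Air
Medium-haul: Coastal Air 41/62 = 66.1%, Northern Air 56/101 = 55.4% → Coastal Air
Overall: Coastal Air 83/301 = 27.6%, Northern Air 86/359 = 24.0% → Coastal Air
Coastal Air wins overall and in every route group — no reversal.

No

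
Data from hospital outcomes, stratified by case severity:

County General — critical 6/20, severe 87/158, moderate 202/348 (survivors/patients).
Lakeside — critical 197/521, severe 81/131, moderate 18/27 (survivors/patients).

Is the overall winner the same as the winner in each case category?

No

Critical: County General 6/20 = 30.0%, Lakeside 197/521 = 37.8% → Lakeside
Severe: County General 87/158 = 55.1%, Lakeside 81/131 = 61.8% → Lakeside
Moderate: County General 202/348 = 58.0%, Lakeside 18/27 = 66.7% → Lakeside
Overall: County General 295/526 = 56.1%, Lakeside 296/679 = 43.6% → County General
Lakeside wins each case group but County General wins overall — the comparison reverses. Lakeside's patients skew toward critical, which has a lower base rate.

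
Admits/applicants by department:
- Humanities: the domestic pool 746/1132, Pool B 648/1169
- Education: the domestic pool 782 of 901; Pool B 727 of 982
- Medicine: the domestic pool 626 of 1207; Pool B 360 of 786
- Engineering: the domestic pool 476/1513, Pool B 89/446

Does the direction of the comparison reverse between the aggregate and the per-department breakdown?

Humanities: the domestic pool 746/1132 = 65.9%, Pool B 648/1169 = 55.4% → the domestic pool
Education: the domestic pool 782/901 = 86.8%, Pool B 727/982 = 74.0% → the domestic pool
Medicine: the domestic pool 626/1207 = 51.9%, Pool B 360/786 = 45.8% → the domestic pool
Engineering: the domestic pool 476/1513 = 31.5%, Pool B 89/446 = 20.0% → the domestic pool
Overall: the domestic pool 2630/4753 = 55.3%, Pool B 1824/3383 = 53.9% → the domestic pool
The domestic pool wins overall and in every department group — no reversal.

No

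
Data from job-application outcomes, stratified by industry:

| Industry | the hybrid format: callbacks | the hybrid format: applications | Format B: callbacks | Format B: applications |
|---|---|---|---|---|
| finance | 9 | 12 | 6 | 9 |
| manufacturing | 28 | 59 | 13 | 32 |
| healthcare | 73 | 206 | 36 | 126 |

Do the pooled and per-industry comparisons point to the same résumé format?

Finance: the hybrid format 9/12 = 75.0%, Format B 6/9 = 66.7% → the hybrid format
Manufacturing: the hybrid format 28/59 = 47.5%, Format B 13/32 = 40.6% → the hybrid format
Healthcare: the hybrid format 73/206 = 35.4%, Format B 36/126 = 28.6% → the hybrid format
Overall: the hybrid format 110/277 = 39.7%, Format B 55/167 = 32.9% → the hybrid format
The hybrid format wins overall and in every industry group — no reversal.

Yes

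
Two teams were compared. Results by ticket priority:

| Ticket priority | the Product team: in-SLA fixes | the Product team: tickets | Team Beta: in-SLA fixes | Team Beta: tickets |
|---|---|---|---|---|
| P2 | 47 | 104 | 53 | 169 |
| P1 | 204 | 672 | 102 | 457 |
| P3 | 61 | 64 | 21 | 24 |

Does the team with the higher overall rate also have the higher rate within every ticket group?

P2: the Product team 47/104 = 45.2%, Team Beta 53/169 = 31.4% → the Product team
P1: the Product team 204/672 = 30.4%, Team Beta 102/457 = 22.3% → the Product team
P3: the Product team 61/64 = 95.3%, Team Beta 21/24 = 87.5% → the Product team
Overall: the Product team 312/840 = 37.1%, Team Beta 176/650 = 27.1% → the Product team
The Product team wins overall and in every ticket group — no reversal.

Yes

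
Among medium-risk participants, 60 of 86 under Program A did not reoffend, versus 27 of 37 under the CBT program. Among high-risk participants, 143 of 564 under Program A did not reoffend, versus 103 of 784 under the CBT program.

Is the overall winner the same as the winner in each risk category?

No

Medium-risk: Program A 60/86 = 69.8%, the CBT program 27/37 = 73.0% → the CBT program
High-risk: Program A 143/564 = 25.4%, the CBT program 103/784 = 13.1% → Program A
Overall: Program A 203/650 = 31.2%, the CBT program 130/821 = 15.8% → Program A
Neither sweeps: Program A wins 1 of 2 groups, the CBT program wins 1. Program A wins overall but not every group — no Simpson reversal.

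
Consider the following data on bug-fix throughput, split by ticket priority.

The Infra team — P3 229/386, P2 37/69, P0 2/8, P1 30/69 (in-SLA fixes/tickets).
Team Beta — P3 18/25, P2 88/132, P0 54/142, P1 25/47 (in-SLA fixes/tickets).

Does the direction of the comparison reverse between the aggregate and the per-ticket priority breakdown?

Yes

P3: the Infra team 229/386 = 59.3%, Team Beta 18/25 = 72.0% → Team Beta
P2: the Infra team 37/69 = 53.6%, Team Beta 88/132 = 66.7% → Team Beta
P0: the Infra team 2/8 = 25.0%, Team Beta 54/142 = 38.0% → Team Beta
P1: the Infra team 30/69 = 43.5%, Team Beta 25/47 = 53.2% → Team Beta
Overall: the Infra team 298/532 = 56.0%, Team Beta 185/346 = 53.5% → the Infra team
Team Beta wins each ticket group but the Infra team wins overall — the comparison reverses. Team Beta's tickets skew toward P0, which has a lower base rate.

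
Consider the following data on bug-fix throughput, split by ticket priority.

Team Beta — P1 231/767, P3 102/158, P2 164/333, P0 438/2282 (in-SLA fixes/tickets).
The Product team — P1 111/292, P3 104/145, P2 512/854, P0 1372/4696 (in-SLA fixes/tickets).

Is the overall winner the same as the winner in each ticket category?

Yes

P1: Team Beta 231/767 = 30.1%, the Product team 111/292 = 38.0% → the Product team
P3: Team Beta 102/158 = 64.6%, the Product team 104/145 = 71.7% → the Product team
P2: Team Beta 164/333 = 49.2%, the Product team 512/854 = 60.0% → the Product team
P0: Team Beta 438/2282 = 19.2%, the Product team 1372/4696 = 29.2% → the Product team
Overall: Team Beta 935/3540 = 26.4%, the Product team 2099/5987 = 35.1% → the Product team
The Product team wins overall and in every ticket group — no reversal.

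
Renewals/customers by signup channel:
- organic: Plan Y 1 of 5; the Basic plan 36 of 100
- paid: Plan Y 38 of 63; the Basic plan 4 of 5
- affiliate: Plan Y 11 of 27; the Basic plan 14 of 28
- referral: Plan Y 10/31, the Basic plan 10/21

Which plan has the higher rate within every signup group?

Organic: Plan Y 1/5 = 20.0%, the Basic plan 36/100 = 36.0% → the Basic plan
Paid: Plan Y 38/63 = 60.3%, the Basic plan 4/5 = 80.0% → the Basic plan
Affiliate: Plan Y 11/27 = 40.7%, the Basic plan 14/28 = 50.0% → the Basic plan
Referral: Plan Y 10/31 = 32.3%, the Basic plan 10/21 = 47.6% → the Basic plan
The Basic plan has the higher rate in all 4 groups.

the Basic plan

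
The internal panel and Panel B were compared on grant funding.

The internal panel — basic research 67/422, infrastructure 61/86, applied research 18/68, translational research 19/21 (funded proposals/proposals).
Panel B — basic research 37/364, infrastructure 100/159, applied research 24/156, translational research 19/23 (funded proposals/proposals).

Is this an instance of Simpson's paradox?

No

Basic research: the internal panel 67/422 = 15.9%, Panel B 37/364 = 10.2% → the internal panel
Infrastructure: the internal panel 61/86 = 70.9%, Panel B 100/159 = 62.9% → the internal panel
Applied research: the internal panel 18/68 = 26.5%, Panel B 24/156 = 15.4% → the internal panel
Translational research: the internal panel 19/21 = 90.5%, Panel B 19/23 = 82.6% → the internal panel
Overall: the internal panel 165/597 = 27.6%, Panel B 180/702 = 25.6% → the internal panel
The internal panel wins overall and in every proposal group — no reversal.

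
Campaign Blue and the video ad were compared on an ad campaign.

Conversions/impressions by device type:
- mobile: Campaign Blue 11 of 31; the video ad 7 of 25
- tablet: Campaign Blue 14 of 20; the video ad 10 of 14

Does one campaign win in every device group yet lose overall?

No

Mobile: Campaign Blue 11/31 = 35.5%, the video ad 7/25 = 28.0% → Campaign Blue
Tablet: Campaign Blue 14/20 = 70.0%, the video ad 10/14 = 71.4% → the video ad
Overall: Campaign Blue 25/51 = 49.0%, the video ad 17/39 = 43.6% → Campaign Blue
Neither sweeps: Campaign Blue wins 1 of 2 groups, the video ad wins 1. Campaign Blue wins overall but not every group — no Simpson reversal.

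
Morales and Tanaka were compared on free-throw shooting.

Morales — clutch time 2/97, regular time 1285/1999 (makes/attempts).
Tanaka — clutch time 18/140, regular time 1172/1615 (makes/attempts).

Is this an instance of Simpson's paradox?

No

Clutch time: Morales 2/97 = 2.1%, Tanaka 18/140 = 12.9% → Tanaka
Regular time: Morales 1285/1999 = 64.3%, Tanaka 1172/1615 = 72.6% → Tanaka
Overall: Morales 1287/2096 = 61.4%, Tanaka 1190/1755 = 67.8% → Tanaka
Tanaka wins overall and in every game group — no reversal.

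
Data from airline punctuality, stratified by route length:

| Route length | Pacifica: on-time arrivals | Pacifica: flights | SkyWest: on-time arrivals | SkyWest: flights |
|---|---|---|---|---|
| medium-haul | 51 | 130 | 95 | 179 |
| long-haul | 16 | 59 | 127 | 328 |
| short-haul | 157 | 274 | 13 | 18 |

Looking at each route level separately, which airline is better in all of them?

Medium-haul: Pacifica 51/130 = 39.2%, SkyWest 95/179 = 53.1% → SkyWest
Long-haul: Pacifica 16/59 = 27.1%, SkyWest 127/328 = 38.7% → SkyWest
Short-haul: Pacifica 157/274 = 57.3%, SkyWest 13/18 = 72.2% → SkyWest
SkyWest has the higher rate in all 3 groups.

SkyWest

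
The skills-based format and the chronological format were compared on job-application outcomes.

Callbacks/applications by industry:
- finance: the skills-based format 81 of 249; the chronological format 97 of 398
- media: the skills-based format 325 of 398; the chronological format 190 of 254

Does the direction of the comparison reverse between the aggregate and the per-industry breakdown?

No

Finance: the skills-based format 81/249 = 32.5%, the chronological format 97/398 = 24.4% → the skills-based format
Media: the skills-based format 325/398 = 81.7%, the chronological format 190/254 = 74.8% → the skills-based format
Overall: the skills-based format 406/647 = 62.8%, the chronological format 287/652 = 44.0% → the skills-based format
The skills-based format wins overall and in every industry group — no reversal.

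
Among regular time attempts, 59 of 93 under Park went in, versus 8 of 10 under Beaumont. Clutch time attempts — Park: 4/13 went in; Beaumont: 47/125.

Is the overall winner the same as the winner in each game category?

No

Regular time: Park 59/93 = 63.4%, Beaumont 8/10 = 80.0% → Beaumont
Clutch time: Park 4/13 = 30.8%, Beaumont 47/125 = 37.6% → Beaumont
Overall: Park 63/106 = 59.4%, Beaumont 55/135 = 40.7% → Park
Beaumont wins each game group but Park wins overall — the comparison reverses. Beaumont's attempts skew toward clutch time, which has a lower base rate.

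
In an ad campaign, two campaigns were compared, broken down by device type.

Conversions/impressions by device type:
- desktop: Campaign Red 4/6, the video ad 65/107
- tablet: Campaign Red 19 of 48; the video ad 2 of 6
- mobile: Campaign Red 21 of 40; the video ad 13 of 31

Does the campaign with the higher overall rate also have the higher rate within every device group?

No

Desktop: Campaign Red 4/6 = 66.7%, the video ad 65/107 = 60.7% → Campaign Red
Tablet: Campaign Red 19/48 = 39.6%, the video ad 2/6 = 33.3% → Campaign Red
Mobile: Campaign Red 21/40 = 52.5%, the video ad 13/31 = 41.9% → Campaign Red
Overall: Campaign Red 44/94 = 46.8%, the video ad 80/144 = 55.6% → the video ad
Campaign Red wins each device group but the video ad wins overall — the comparison reverses. Campaign Red's impressions skew toward tablet, which has a lower base rate.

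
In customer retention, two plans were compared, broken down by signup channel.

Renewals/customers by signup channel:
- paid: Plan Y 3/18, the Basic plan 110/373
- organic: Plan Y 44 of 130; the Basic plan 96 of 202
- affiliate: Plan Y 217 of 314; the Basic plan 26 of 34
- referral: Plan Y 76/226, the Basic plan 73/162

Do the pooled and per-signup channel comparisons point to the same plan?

No

Paid: Plan Y 3/18 = 16.7%, the Basic plan 110/373 = 29.5% → the Basic plan
Organic: Plan Y 44/130 = 33.8%, the Basic plan 96/202 = 47.5% → the Basic plan
Affiliate: Plan Y 217/314 = 69.1%, the Basic plan 26/34 = 76.5% → the Basic plan
Referral: Plan Y 76/226 = 33.6%, the Basic plan 73/162 = 45.1% → the Basic plan
Overall: Plan Y 340/688 = 49.4%, the Basic plan 305/771 = 39.6% → Plan Y
The Basic plan wins each signup group but Plan Y wins overall — the comparison reverses. The Basic plan's customers skew toward paid, which has a lower base rate.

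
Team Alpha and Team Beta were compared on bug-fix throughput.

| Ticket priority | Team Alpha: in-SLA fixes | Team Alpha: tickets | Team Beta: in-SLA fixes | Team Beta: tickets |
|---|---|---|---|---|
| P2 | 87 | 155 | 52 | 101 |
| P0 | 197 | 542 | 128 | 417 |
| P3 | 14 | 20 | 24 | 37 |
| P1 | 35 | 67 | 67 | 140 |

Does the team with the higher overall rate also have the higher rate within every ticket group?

P2: Team Alpha 87/155 = 56.1%, Team Beta 52/101 = 51.5% → Team Alpha
P0: Team Alpha 197/542 = 36.3%, Team Beta 128/417 = 30.7% → Team Alpha
P3: Team Alpha 14/20 = 70.0%, Team Beta 24/37 = 64.9% → Team Alpha
P1: Team Alpha 35/67 = 52.2%, Team Beta 67/140 = 47.9% → Team Alpha
Overall: Team Alpha 333/784 = 42.5%, Team Beta 271/695 = 39.0% → Team Alpha
Team Alpha wins overall and in every ticket group — no reversal.

Yes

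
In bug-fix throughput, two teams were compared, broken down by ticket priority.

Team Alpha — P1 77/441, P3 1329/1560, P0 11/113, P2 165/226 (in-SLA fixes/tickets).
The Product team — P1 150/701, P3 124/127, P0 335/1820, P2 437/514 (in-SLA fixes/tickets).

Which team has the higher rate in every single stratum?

the Product team

P1: Team Alpha 77/441 = 17.5%, the Product team 150/701 = 21.4% → the Product team
P3: Team Alpha 1329/1560 = 85.2%, the Product team 124/127 = 97.6% → the Product team
P0: Team Alpha 11/113 = 9.7%, the Product team 335/1820 = 18.4% → the Product team
P2: Team Alpha 165/226 = 73.0%, the Product team 437/514 = 85.0% → the Product team
The Product team has the higher rate in all 4 groups.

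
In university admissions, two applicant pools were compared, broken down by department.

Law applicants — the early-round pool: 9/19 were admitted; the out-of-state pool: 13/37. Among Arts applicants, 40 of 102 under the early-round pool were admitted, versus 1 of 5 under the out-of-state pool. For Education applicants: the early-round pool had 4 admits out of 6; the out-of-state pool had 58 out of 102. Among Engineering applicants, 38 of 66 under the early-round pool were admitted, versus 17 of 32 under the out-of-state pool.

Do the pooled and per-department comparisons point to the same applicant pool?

Law: the early-round pool 9/19 = 47.4%, the out-of-state pool 13/37 = 35.1% → the early-round pool
Arts: the early-round pool 40/102 = 39.2%, the out-of-state pool 1/5 = 20.0% → the early-round pool
Education: the early-round pool 4/6 = 66.7%, the out-of-state pool 58/102 = 56.9% → the early-round pool
Engineering: the early-round pool 38/66 = 57.6%, the out-of-state pool 17/32 = 53.1% → the early-round pool
Overall: the early-round pool 91/193 = 47.2%, the out-of-state pool 89/176 = 50.6% → the out-of-state pool
The early-round pool wins each department group but the out-of-state pool wins overall — the comparison reverses. The early-round pool's applicants skew toward Arts, which has a lower base rate.

No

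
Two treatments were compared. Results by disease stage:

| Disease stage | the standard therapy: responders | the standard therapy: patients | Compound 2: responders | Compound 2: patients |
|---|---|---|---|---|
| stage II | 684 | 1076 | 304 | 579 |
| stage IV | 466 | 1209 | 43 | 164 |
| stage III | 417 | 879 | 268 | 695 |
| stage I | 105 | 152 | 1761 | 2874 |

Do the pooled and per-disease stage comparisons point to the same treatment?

Stage II: the standard therapy 684/1076 = 63.6%, Compound 2 304/579 = 52.5% → the standard therapy
Stage IV: the standard therapy 466/1209 = 38.5%, Compound 2 43/164 = 26.2% → the standard therapy
Stage III: the standard therapy 417/879 = 47.4%, Compound 2 268/695 = 38.6% → the standard therapy
Stage I: the standard therapy 105/152 = 69.1%, Compound 2 1761/2874 = 61.3% → the standard therapy
Overall: the standard therapy 1672/3316 = 50.4%, Compound 2 2376/4312 = 55.1% → Compound 2
The standard therapy wins each disease group but Compound 2 wins overall — the comparison reverses. The standard therapy's patients skew toward stage IV, which has a lower base rate.

No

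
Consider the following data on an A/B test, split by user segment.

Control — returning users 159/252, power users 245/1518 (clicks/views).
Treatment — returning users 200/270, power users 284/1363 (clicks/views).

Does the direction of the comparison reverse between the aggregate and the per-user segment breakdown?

No

Returning users: Control 159/252 = 63.1%, Treatment 200/270 = 74.1% → Treatment
Power users: Control 245/1518 = 16.1%, Treatment 284/1363 = 20.8% → Treatment
Overall: Control 404/1770 = 22.8%, Treatment 484/1633 = 29.6% → Treatment
Treatment wins overall and in every user group — no reversal.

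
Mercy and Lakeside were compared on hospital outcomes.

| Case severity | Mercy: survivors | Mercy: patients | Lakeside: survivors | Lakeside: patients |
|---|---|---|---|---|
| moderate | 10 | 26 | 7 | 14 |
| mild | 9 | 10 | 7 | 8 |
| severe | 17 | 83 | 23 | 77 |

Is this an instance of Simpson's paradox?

Moderate: Mercy 10/26 = 38.5%, Lakeside 7/14 = 50.0% → Lakeside
Mild: Mercy 9/10 = 90.0%, Lakeside 7/8 = 87.5% → Mercy
Severe: Mercy 17/83 = 20.5%, Lakeside 23/77 = 29.9% → Lakeside
Overall: Mercy 36/119 = 30.3%, Lakeside 37/99 = 37.4% → Lakeside
Neither sweeps: Mercy wins 1 of 3 groups, Lakeside wins 2. Lakeside wins overall but not every group — no Simpson reversal.

No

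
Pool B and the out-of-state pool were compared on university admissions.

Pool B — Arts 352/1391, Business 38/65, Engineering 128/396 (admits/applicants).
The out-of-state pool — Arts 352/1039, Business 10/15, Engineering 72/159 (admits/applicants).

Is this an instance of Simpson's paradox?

Arts: Pool B 352/1391 = 25.3%, the out-of-state pool 352/1039 = 33.9% → the out-of-state pool
Business: Pool B 38/65 = 58.5%, the out-of-state pool 10/15 = 66.7% → the out-of-state pool
Engineering: Pool B 128/396 = 32.3%, the out-of-state pool 72/159 = 45.3% → the out-of-state pool
Overall: Pool B 518/1852 = 28.0%, the out-of-state pool 434/1213 = 35.8% → the out-of-state pool
The out-of-state pool wins overall and in every department group — no reversal.

No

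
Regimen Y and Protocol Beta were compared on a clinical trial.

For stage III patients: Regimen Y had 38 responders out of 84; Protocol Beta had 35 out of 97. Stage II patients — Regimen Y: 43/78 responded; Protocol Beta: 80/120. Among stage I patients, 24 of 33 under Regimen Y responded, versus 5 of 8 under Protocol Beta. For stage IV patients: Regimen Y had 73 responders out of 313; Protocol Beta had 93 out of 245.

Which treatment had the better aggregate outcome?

Stage III: Regimen Y 38/84 = 45.2%, Protocol Beta 35/97 = 36.1% → Regimen Y
Stage II: Regimen Y 43/78 = 55.1%, Protocol Beta 80/120 = 66.7% → Protocol Beta
Stage I: Regimen Y 24/33 = 72.7%, Protocol Beta 5/8 = 62.5% → Regimen Y
Stage IV: Regimen Y 73/313 = 23.3%, Protocol Beta 93/245 = 38.0% → Protocol Beta
Overall: Regimen Y 178/508 = 35.0%, Protocol Beta 213/470 = 45.3% → Protocol Beta
(Neither sweeps every disease group, but Protocol Beta has the higher pooled rate.)

Protocol Beta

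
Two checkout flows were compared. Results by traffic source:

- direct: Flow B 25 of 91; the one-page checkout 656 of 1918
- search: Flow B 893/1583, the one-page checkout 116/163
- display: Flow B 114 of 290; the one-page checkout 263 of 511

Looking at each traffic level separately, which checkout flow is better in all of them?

Direct: Flow B 25/91 = 27.5%, the one-page checkout 656/1918 = 34.2% → the one-page checkout
Search: Flow B 893/1583 = 56.4%, the one-page checkout 116/163 = 71.2% → the one-page checkout
Display: Flow B 114/290 = 39.3%, the one-page checkout 263/511 = 51.5% → the one-page checkout
The one-page checkout has the higher rate in all 3 groups.

the one-page checkout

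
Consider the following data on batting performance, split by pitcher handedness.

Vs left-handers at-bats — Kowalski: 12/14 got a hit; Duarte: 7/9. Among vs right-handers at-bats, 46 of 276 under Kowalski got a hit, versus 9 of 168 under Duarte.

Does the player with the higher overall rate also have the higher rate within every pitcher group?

Yes

Vs left-handers: Kowalski 12/14 = 85.7%, Duarte 7/9 = 77.8% → Kowalski
Vs right-handers: Kowalski 46/276 = 16.7%, Duarte 9/168 = 5.4% → Kowalski
Overall: Kowalski 58/290 = 20.0%, Duarte 16/177 = 9.0% → Kowalski
Kowalski wins overall and in every pitcher group — no reversal.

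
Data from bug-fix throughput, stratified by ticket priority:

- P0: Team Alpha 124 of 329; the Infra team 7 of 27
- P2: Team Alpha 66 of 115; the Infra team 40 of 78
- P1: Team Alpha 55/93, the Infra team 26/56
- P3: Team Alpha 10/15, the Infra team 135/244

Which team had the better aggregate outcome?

P0: Team Alpha 124/329 = 37.7%, the Infra team 7/27 = 25.9% → Team Alpha
P2: Team Alpha 66/115 = 57.4%, the Infra team 40/78 = 51.3% → Team Alpha
P1: Team Alpha 55/93 = 59.1%, the Infra team 26/56 = 46.4% → Team Alpha
P3: Team Alpha 10/15 = 66.7%, the Infra team 135/244 = 55.3% → Team Alpha
Overall: Team Alpha 255/552 = 46.2%, the Infra team 208/405 = 51.4% → the Infra team
(Team Alpha wins every ticket group but the Infra team wins overall — Team Alpha's tickets skew toward the low-rate P0 group.)

the Infra team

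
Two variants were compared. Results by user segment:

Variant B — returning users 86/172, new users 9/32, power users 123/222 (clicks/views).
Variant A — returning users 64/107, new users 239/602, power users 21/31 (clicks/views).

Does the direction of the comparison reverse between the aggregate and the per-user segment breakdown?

Returning users: Variant B 86/172 = 50.0%, Variant A 64/107 = 59.8% → Variant A
New users: Variant B 9/32 = 28.1%, Variant A 239/602 = 39.7% → Variant A
Power users: Variant B 123/222 = 55.4%, Variant A 21/31 = 67.7% → Variant A
Overall: Variant B 218/426 = 51.2%, Variant A 324/740 = 43.8% → Variant B
Variant A wins each user group but Variant B wins overall — the comparison reverses. Variant A's views skew toward new users, which has a lower base rate.

Yes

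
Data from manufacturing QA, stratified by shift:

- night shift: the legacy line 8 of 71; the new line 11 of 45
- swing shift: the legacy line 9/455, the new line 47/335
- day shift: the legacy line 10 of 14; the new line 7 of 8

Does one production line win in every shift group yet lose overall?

Night shift: the legacy line 8/71 = 11.3%, the new line 11/45 = 24.4% → the new line
Swing shift: the legacy line 9/455 = 2.0%, the new line 47/335 = 14.0% → the new line
Day shift: the legacy line 10/14 = 71.4%, the new line 7/8 = 87.5% → the new line
Overall: the legacy line 27/540 = 5.0%, the new line 65/388 = 16.8% → the new line
The new line wins overall and in every shift group — no reversal.

No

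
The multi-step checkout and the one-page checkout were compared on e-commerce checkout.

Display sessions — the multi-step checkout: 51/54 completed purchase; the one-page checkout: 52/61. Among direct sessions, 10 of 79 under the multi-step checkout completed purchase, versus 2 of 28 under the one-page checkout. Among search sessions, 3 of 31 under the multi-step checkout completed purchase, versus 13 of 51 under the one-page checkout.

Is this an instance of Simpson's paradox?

Display: the multi-step checkout 51/54 = 94.4%, the one-page checkout 52/61 = 85.2% → the multi-step checkout
Direct: the multi-step checkout 10/79 = 12.7%, the one-page checkout 2/28 = 7.1% → the multi-step checkout
Search: the multi-step checkout 3/31 = 9.7%, the one-page checkout 13/51 = 25.5% → the one-page checkout
Overall: the multi-step checkout 64/164 = 39.0%, the one-page checkout 67/140 = 47.9% → the one-page checkout
Neither sweeps: the multi-step checkout wins 2 of 3 groups, the one-page checkout wins 1. The one-page checkout wins overall but not every group — no Simpson reversal.

No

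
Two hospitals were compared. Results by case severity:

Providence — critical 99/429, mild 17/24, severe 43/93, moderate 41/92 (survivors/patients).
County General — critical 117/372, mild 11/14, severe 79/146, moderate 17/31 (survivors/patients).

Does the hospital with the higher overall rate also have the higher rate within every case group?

Yes

Critical: Providence 99/429 = 23.1%, County General 117/372 = 31.5% → County General
Mild: Providence 17/24 = 70.8%, County General 11/14 = 78.6% → County General
Severe: Providence 43/93 = 46.2%, County General 79/146 = 54.1% → County General
Moderate: Providence 41/92 = 44.6%, County General 17/31 = 54.8% → County General
Overall: Providence 200/638 = 31.3%, County General 224/563 = 39.8% → County General
County General wins overall and in every case group — no reversal.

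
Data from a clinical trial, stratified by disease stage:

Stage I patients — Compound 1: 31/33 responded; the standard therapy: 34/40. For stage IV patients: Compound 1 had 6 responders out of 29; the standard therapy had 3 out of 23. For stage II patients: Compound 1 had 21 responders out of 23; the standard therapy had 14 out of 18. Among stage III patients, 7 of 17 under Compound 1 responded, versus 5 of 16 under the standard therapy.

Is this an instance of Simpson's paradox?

No

Stage I: Compound 1 31/33 = 93.9%, the standard therapy 34/40 = 85.0% → Compound 1
Stage IV: Compound 1 6/29 = 20.7%, the standard therapy 3/23 = 13.0% → Compound 1
Stage II: Compound 1 21/23 = 91.3%, the standard therapy 14/18 = 77.8% → Compound 1
Stage III: Compound 1 7/17 = 41.2%, the standard therapy 5/16 = 31.2% → Compound 1
Overall: Compound 1 65/102 = 63.7%, the standard therapy 56/97 = 57.7% → Compound 1
Compound 1 wins overall and in every disease group — no reversal.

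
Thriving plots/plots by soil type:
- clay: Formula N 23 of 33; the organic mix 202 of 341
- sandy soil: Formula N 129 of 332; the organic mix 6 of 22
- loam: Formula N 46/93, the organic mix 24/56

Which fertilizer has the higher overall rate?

Clay: Formula N 23/33 = 69.7%, the organic mix 202/341 = 59.2% → Formula N
Sandy soil: Formula N 129/332 = 38.9%, the organic mix 6/22 = 27.3% → Formula N
Loam: Formula N 46/93 = 49.5%, the organic mix 24/56 = 42.9% → Formula N
Overall: Formula N 198/458 = 43.2%, the organic mix 232/419 = 55.4% → the organic mix
(Formula N wins every soil group but the organic mix wins overall — Formula N's plots skew toward the low-rate sandy soil group.)

the organic mix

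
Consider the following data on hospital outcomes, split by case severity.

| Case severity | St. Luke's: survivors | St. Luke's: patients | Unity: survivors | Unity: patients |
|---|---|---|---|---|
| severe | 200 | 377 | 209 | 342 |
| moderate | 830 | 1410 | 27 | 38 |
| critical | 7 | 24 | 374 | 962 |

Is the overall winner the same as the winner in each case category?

Severe: St. Luke's 200/377 = 53.1%, Unity 209/342 = 61.1% → Unity
Moderate: St. Luke's 830/1410 = 58.9%, Unity 27/38 = 71.1% → Unity
Critical: St. Luke's 7/24 = 29.2%, Unity 374/962 = 38.9% → Unity
Overall: St. Luke's 1037/1811 = 57.3%, Unity 610/1342 = 45.5% → St. Luke's
Unity wins each case group but St. Luke's wins overall — the comparison reverses. Unity's patients skew toward critical, which has a lower base rate.

No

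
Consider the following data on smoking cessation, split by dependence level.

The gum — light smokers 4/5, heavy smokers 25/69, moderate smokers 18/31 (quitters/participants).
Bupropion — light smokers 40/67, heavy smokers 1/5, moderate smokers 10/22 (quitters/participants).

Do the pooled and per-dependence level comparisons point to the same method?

No

Light smokers: the gum 4/5 = 80.0%, bupropion 40/67 = 59.7% → the gum
Heavy smokers: the gum 25/69 = 36.2%, bupropion 1/5 = 20.0% → the gum
Moderate smokers: the gum 18/31 = 58.1%, bupropion 10/22 = 45.5% → the gum
Overall: the gum 47/105 = 44.8%, bupropion 51/94 = 54.3% → bupropion
The gum wins each dependence group but bupropion wins overall — the comparison reverses. The gum's participants skew toward heavy smokers, which has a lower base rate.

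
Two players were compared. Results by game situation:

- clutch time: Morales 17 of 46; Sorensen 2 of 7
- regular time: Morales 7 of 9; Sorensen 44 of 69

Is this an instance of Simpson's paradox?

Yes

Clutch time: Morales 17/46 = 37.0%, Sorensen 2/7 = 28.6% → Morales
Regular time: Morales 7/9 = 77.8%, Sorensen 44/69 = 63.8% → Morales
Overall: Morales 24/55 = 43.6%, Sorensen 46/76 = 60.5% → Sorensen
Morales wins each game group but Sorensen wins overall — the comparison reverses. Morales's attempts skew toward clutch time, which has a lower base rate.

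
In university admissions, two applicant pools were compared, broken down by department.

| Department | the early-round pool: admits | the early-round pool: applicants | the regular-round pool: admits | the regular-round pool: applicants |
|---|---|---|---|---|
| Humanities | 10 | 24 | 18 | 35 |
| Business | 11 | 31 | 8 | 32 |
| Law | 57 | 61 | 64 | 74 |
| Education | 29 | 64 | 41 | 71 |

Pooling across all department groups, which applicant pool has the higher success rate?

Humanities: the early-round pool 10/24 = 41.7%, the regular-round pool 18/35 = 51.4% → the regular-round pool
Business: the early-round pool 11/31 = 35.5%, the regular-round pool 8/32 = 25.0% → the early-round pool
Law: the early-round pool 57/61 = 93.4%, the regular-round pool 64/74 = 86.5% → the early-round pool
Education: the early-round pool 29/64 = 45.3%, the regular-round pool 41/71 = 57.7% → the regular-round pool
Overall: the early-round pool 107/180 = 59.4%, the regular-round pool 131/212 = 61.8% → the regular-round pool
(Neither sweeps every department group, but the regular-round pool has the higher pooled rate.)

the regular-round pool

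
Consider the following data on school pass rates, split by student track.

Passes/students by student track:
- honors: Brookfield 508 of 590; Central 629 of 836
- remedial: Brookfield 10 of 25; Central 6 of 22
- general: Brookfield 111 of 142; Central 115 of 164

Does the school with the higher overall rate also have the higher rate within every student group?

Yes

Honors: Brookfield 508/590 = 86.1%, Central 629/836 = 75.2% → Brookfield
Remedial: Brookfield 10/25 = 40.0%, Central 6/22 = 27.3% → Brookfield
General: Brookfield 111/142 = 78.2%, Central 115/164 = 70.1% → Brookfield
Overall: Brookfield 629/757 = 83.1%, Central 750/1022 = 73.4% → Brookfield
Brookfield wins overall and in every student group — no reversal.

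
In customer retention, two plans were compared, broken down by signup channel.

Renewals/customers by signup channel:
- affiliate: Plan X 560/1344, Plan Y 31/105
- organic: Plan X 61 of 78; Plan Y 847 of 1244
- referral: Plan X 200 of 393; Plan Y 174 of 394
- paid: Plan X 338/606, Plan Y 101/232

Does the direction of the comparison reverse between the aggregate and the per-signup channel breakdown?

Affiliate: Plan X 560/1344 = 41.7%, Plan Y 31/105 = 29.5% → Plan X
Organic: Plan X 61/78 = 78.2%, Plan Y 847/1244 = 68.1% → Plan X
Referral: Plan X 200/393 = 50.9%, Plan Y 174/394 = 44.2% → Plan X
Paid: Plan X 338/606 = 55.8%, Plan Y 101/232 = 43.5% → Plan X
Overall: Plan X 1159/2421 = 47.9%, Plan Y 1153/1975 = 58.4% → Plan Y
Plan X wins each signup group but Plan Y wins overall — the comparison reverses. Plan X's customers skew toward affiliate, which has a lower base rate.

Yes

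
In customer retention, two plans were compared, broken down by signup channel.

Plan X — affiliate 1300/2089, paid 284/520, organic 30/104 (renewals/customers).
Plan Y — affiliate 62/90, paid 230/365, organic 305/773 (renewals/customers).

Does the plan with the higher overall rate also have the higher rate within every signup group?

No

Affiliate: Plan X 1300/2089 = 62.2%, Plan Y 62/90 = 68.9% → Plan Y
Paid: Plan X 284/520 = 54.6%, Plan Y 230/365 = 63.0% → Plan Y
Organic: Plan X 30/104 = 28.8%, Plan Y 305/773 = 39.5% → Plan Y
Overall: Plan X 1614/2713 = 59.5%, Plan Y 597/1228 = 48.6% → Plan X
Plan Y wins each signup group but Plan X wins overall — the comparison reverses. Plan Y's customers skew toward organic, which has a lower base rate.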